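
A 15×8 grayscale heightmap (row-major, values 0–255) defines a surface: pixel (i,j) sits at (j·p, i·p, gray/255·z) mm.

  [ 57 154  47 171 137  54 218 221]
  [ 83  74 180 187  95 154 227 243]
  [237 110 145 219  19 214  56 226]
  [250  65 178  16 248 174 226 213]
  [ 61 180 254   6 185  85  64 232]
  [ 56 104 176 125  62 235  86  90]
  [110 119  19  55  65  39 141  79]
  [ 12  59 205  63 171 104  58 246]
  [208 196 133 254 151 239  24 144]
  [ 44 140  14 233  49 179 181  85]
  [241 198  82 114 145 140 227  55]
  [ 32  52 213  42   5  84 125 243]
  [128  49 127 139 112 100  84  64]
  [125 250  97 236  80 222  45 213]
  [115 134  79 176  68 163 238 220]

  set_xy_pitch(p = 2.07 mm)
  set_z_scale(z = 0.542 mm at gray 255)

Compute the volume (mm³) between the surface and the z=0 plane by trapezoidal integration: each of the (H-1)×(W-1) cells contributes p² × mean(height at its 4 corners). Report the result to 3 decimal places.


116.947

height_mm = gray/255 × 0.542; cell vol = 2.07² × mean(4 corners)
unit = 2.07² × 0.542 / (4×255) = 0.00227688 mm³ per gray-sum
row 0: Σ corner-gray over 7 cells = 4000  → 9.1075
row 1: Σ corner-gray over 7 cells = 4149  → 9.4468
row 2: Σ corner-gray over 7 cells = 4266  → 9.7132
row 3: Σ corner-gray over 7 cells = 4118  → 9.3762
row 4: Σ corner-gray over 7 cells = 3563  → 8.1125
row 5: Σ corner-gray over 7 cells = 2787  → 6.3457
row 6: Σ corner-gray over 7 cells = 2643  → 6.0178
row 7: Σ corner-gray over 7 cells = 3924  → 8.9345
row 8: Σ corner-gray over 7 cells = 4067  → 9.2601
row 9: Σ corner-gray over 7 cells = 3829  → 8.7182
row 10: Σ corner-gray over 7 cells = 3425  → 7.7983
row 11: Σ corner-gray over 7 cells = 2731  → 6.2182
row 12: Σ corner-gray over 7 cells = 3612  → 8.2241
row 13: Σ corner-gray over 7 cells = 4249  → 9.6745
Σ rows: total corner-gray = 51363  → 116.9473 mm³


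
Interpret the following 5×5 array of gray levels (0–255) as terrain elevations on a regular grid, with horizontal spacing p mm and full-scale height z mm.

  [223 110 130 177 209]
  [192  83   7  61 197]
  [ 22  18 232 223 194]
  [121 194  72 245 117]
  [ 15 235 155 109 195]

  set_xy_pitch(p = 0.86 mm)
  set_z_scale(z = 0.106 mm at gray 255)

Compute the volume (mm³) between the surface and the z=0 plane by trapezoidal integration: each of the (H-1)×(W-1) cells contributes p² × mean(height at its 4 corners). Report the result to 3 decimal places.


height_mm = gray/255 × 0.106; cell vol = 0.86² × mean(4 corners)
unit = 0.86² × 0.106 / (4×255) = 7.68604e-05 mm³ per gray-sum
row 0: Σ corner-gray over 4 cells = 1957  → 0.1504
row 1: Σ corner-gray over 4 cells = 1853  → 0.1424
row 2: Σ corner-gray over 4 cells = 2422  → 0.1862
row 3: Σ corner-gray over 4 cells = 2468  → 0.1897
Σ rows: total corner-gray = 8700  → 0.6687 mm³

0.669


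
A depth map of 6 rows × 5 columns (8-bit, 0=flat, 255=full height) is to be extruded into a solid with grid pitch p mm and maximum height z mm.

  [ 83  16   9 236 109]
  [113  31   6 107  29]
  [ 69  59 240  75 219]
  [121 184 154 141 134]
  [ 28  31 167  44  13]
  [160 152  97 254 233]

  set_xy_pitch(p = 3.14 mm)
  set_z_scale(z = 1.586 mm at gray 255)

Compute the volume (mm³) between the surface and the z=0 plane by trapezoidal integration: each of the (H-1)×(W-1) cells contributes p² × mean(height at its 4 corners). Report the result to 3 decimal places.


130.633

height_mm = gray/255 × 1.586; cell vol = 3.14² × mean(4 corners)
unit = 3.14² × 1.586 / (4×255) = 0.0153307 mm³ per gray-sum
row 0: Σ corner-gray over 4 cells = 1144  → 17.5383
row 1: Σ corner-gray over 4 cells = 1466  → 22.4748
row 2: Σ corner-gray over 4 cells = 2249  → 34.4788
row 3: Σ corner-gray over 4 cells = 1738  → 26.6448
row 4: Σ corner-gray over 4 cells = 1924  → 29.4963
Σ rows: total corner-gray = 8521  → 130.6330 mm³


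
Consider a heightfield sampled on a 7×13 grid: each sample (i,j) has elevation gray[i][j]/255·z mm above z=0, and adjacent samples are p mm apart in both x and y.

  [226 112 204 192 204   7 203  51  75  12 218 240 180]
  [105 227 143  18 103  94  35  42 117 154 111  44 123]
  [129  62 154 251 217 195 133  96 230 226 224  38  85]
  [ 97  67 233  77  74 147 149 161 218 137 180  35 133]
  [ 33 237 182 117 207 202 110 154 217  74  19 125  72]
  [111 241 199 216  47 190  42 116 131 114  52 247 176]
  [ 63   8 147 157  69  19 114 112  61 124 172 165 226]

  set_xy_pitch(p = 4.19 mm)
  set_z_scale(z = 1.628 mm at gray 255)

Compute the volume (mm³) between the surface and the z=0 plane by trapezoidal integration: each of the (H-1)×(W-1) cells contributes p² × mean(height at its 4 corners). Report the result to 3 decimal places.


height_mm = gray/255 × 1.628; cell vol = 4.19² × mean(4 corners)
unit = 4.19² × 1.628 / (4×255) = 0.0280209 mm³ per gray-sum
row 0: Σ corner-gray over 12 cells = 5846  → 163.8103
row 1: Σ corner-gray over 12 cells = 6270  → 175.6911
row 2: Σ corner-gray over 12 cells = 7052  → 197.6035
row 3: Σ corner-gray over 12 cells = 6579  → 184.3496
row 4: Σ corner-gray over 12 cells = 6870  → 192.5037
row 5: Σ corner-gray over 12 cells = 6062  → 169.8628
Σ rows: total corner-gray = 38679  → 1083.8209 mm³

1083.821


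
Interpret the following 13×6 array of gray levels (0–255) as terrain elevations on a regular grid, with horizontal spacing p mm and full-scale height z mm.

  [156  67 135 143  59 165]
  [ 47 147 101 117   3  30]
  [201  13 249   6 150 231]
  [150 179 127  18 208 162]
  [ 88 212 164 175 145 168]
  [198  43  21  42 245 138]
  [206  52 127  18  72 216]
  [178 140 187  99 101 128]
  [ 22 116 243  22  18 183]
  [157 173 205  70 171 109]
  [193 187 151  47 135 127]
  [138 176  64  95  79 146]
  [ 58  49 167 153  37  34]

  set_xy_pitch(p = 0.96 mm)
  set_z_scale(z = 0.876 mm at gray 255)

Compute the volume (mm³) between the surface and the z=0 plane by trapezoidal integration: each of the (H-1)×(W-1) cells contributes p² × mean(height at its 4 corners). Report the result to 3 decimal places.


height_mm = gray/255 × 0.876; cell vol = 0.96² × mean(4 corners)
unit = 0.96² × 0.876 / (4×255) = 0.000791492 mm³ per gray-sum
row 0: Σ corner-gray over 5 cells = 1942  → 1.5371
row 1: Σ corner-gray over 5 cells = 2081  → 1.6471
row 2: Σ corner-gray over 5 cells = 2644  → 2.0927
row 3: Σ corner-gray over 5 cells = 3024  → 2.3935
row 4: Σ corner-gray over 5 cells = 2686  → 2.1259
row 5: Σ corner-gray over 5 cells = 1998  → 1.5814
row 6: Σ corner-gray over 5 cells = 2320  → 1.8363
row 7: Σ corner-gray over 5 cells = 2363  → 1.8703
row 8: Σ corner-gray over 5 cells = 2507  → 1.9843
row 9: Σ corner-gray over 5 cells = 2864  → 2.2668
row 10: Σ corner-gray over 5 cells = 2472  → 1.9566
row 11: Σ corner-gray over 5 cells = 2016  → 1.5956
Σ rows: total corner-gray = 28917  → 22.8876 mm³

22.888


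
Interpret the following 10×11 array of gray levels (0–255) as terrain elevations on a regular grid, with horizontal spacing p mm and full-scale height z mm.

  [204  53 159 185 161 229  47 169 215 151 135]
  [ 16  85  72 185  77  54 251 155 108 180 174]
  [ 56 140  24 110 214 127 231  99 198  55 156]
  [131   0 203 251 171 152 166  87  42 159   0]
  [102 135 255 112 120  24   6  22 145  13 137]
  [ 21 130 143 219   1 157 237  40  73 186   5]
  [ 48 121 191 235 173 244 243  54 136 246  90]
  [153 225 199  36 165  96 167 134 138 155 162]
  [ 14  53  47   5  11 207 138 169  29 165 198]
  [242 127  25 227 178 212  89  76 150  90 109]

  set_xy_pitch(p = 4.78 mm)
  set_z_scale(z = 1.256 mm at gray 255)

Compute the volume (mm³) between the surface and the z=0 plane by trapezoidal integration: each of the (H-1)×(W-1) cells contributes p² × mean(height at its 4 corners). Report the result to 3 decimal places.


1302.252

height_mm = gray/255 × 1.256; cell vol = 4.78² × mean(4 corners)
unit = 4.78² × 1.256 / (4×255) = 0.0281349 mm³ per gray-sum
row 0: Σ corner-gray over 10 cells = 5601  → 157.5835
row 1: Σ corner-gray over 10 cells = 5132  → 144.3883
row 2: Σ corner-gray over 10 cells = 5201  → 146.3296
row 3: Σ corner-gray over 10 cells = 4496  → 126.4945
row 4: Σ corner-gray over 10 cells = 4301  → 121.0082
row 5: Σ corner-gray over 10 cells = 5822  → 163.8013
row 6: Σ corner-gray over 10 cells = 6369  → 179.1911
row 7: Σ corner-gray over 10 cells = 4805  → 135.1882
row 8: Σ corner-gray over 10 cells = 4559  → 128.2670
Σ rows: total corner-gray = 46286  → 1302.2516 mm³


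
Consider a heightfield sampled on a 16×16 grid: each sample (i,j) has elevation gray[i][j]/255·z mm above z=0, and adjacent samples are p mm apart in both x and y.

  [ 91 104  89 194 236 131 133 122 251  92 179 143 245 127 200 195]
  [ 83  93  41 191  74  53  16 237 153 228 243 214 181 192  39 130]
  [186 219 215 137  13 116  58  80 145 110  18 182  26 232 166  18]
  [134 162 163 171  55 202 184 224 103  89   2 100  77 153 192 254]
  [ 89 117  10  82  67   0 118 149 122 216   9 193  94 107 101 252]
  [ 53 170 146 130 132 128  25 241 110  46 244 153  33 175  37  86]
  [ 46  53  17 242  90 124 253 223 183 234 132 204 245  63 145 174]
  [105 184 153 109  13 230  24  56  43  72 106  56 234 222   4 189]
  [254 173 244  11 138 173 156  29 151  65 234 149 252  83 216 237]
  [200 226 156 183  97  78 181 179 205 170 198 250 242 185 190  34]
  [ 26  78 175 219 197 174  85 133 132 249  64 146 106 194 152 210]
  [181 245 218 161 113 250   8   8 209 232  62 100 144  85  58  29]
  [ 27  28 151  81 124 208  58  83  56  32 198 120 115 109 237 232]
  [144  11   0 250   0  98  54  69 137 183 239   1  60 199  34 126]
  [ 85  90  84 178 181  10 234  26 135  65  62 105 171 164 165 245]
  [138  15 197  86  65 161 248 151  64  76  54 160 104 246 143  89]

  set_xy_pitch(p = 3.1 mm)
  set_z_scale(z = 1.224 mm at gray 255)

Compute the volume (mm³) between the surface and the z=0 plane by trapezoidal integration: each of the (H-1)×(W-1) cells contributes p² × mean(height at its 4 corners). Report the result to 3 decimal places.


1369.298

height_mm = gray/255 × 1.224; cell vol = 3.1² × mean(4 corners)
unit = 3.1² × 1.224 / (4×255) = 0.011532 mm³ per gray-sum
row 0: Σ corner-gray over 15 cells = 8901  → 102.6463
row 1: Σ corner-gray over 15 cells = 7761  → 89.4999
row 2: Σ corner-gray over 15 cells = 7780  → 89.7190
row 3: Σ corner-gray over 15 cells = 7253  → 83.6416
row 4: Σ corner-gray over 15 cells = 6790  → 78.3023
row 5: Σ corner-gray over 15 cells = 8315  → 95.8886
row 6: Σ corner-gray over 15 cells = 7942  → 91.5871
row 7: Σ corner-gray over 15 cells = 7945  → 91.6217
row 8: Σ corner-gray over 15 cells = 9953  → 114.7780
row 9: Σ corner-gray over 15 cells = 9758  → 112.5293
row 10: Σ corner-gray over 15 cells = 8440  → 97.3301
row 11: Σ corner-gray over 15 cells = 7455  → 85.9711
row 12: Σ corner-gray over 15 cells = 6399  → 73.7933
row 13: Σ corner-gray over 15 cells = 6610  → 76.2265
row 14: Σ corner-gray over 15 cells = 7437  → 85.7635
Σ rows: total corner-gray = 118739  → 1369.2981 mm³


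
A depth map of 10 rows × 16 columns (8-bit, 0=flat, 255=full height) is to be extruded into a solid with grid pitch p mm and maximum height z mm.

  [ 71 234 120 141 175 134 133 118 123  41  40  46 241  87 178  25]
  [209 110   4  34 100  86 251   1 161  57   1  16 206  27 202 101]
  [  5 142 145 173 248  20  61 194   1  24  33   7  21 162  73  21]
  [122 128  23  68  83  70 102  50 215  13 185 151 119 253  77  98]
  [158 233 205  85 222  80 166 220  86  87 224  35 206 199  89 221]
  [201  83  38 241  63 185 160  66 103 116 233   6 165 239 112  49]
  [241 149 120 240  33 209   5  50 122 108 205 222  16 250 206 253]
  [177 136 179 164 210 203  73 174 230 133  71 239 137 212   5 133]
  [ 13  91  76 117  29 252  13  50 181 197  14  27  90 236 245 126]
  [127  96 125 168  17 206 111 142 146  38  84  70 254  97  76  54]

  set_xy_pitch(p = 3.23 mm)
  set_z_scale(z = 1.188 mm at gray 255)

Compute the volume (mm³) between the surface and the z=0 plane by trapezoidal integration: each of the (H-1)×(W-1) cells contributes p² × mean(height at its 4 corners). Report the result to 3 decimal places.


height_mm = gray/255 × 1.188; cell vol = 3.23² × mean(4 corners)
unit = 3.23² × 1.188 / (4×255) = 0.0121513 mm³ per gray-sum
row 0: Σ corner-gray over 15 cells = 6540  → 79.4692
row 1: Σ corner-gray over 15 cells = 5456  → 66.2973
row 2: Σ corner-gray over 15 cells = 5928  → 72.0327
row 3: Σ corner-gray over 15 cells = 7947  → 96.5661
row 4: Σ corner-gray over 15 cells = 8523  → 103.5652
row 5: Σ corner-gray over 15 cells = 8234  → 100.0535
row 6: Σ corner-gray over 15 cells = 9006  → 109.4342
row 7: Σ corner-gray over 15 cells = 8017  → 97.4167
row 8: Σ corner-gray over 15 cells = 6816  → 82.8230
Σ rows: total corner-gray = 66467  → 807.6578 mm³

807.658


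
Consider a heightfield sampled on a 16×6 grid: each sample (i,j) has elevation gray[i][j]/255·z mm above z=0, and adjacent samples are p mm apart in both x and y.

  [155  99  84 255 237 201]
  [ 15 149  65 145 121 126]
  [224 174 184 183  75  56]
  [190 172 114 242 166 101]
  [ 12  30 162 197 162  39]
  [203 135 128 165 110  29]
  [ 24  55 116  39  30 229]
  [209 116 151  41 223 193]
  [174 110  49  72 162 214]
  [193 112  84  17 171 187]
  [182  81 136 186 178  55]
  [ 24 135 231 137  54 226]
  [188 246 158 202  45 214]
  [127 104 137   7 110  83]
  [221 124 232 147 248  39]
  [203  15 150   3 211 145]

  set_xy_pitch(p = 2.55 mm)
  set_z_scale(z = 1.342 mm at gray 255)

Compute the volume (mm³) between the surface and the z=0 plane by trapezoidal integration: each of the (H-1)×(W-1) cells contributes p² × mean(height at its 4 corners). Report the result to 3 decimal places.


339.353

height_mm = gray/255 × 1.342; cell vol = 2.55² × mean(4 corners)
unit = 2.55² × 1.342 / (4×255) = 0.00855525 mm³ per gray-sum
row 0: Σ corner-gray over 5 cells = 2807  → 24.0146
row 1: Σ corner-gray over 5 cells = 2613  → 22.3549
row 2: Σ corner-gray over 5 cells = 3191  → 27.2998
row 3: Σ corner-gray over 5 cells = 2832  → 24.2285
row 4: Σ corner-gray over 5 cells = 2461  → 21.0545
row 5: Σ corner-gray over 5 cells = 2041  → 17.4613
row 6: Σ corner-gray over 5 cells = 2197  → 18.7959
row 7: Σ corner-gray over 5 cells = 2638  → 22.5687
row 8: Σ corner-gray over 5 cells = 2322  → 19.8653
row 9: Σ corner-gray over 5 cells = 2547  → 21.7902
row 10: Σ corner-gray over 5 cells = 2763  → 23.6382
row 11: Σ corner-gray over 5 cells = 3068  → 26.2475
row 12: Σ corner-gray over 5 cells = 2630  → 22.5003
row 13: Σ corner-gray over 5 cells = 2688  → 22.9965
row 14: Σ corner-gray over 5 cells = 2868  → 24.5365
Σ rows: total corner-gray = 39666  → 339.3525 mm³


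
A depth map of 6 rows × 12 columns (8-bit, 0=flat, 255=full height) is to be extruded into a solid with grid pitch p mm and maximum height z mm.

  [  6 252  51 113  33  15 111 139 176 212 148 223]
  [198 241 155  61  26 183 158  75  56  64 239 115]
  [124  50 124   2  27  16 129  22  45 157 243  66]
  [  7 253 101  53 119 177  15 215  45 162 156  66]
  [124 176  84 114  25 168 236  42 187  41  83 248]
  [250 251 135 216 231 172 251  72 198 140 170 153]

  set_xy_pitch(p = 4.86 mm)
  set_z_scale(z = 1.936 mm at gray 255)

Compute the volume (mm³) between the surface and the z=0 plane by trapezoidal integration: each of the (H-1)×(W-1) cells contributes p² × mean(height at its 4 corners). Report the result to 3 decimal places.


height_mm = gray/255 × 1.936; cell vol = 4.86² × mean(4 corners)
unit = 4.86² × 1.936 / (4×255) = 0.0448309 mm³ per gray-sum
row 0: Σ corner-gray over 11 cells = 5558  → 249.1703
row 1: Σ corner-gray over 11 cells = 4649  → 208.4190
row 2: Σ corner-gray over 11 cells = 4485  → 201.0667
row 3: Σ corner-gray over 11 cells = 5349  → 239.8006
row 4: Σ corner-gray over 11 cells = 6759  → 303.0122
Σ rows: total corner-gray = 26800  → 1201.4688 mm³

1201.469


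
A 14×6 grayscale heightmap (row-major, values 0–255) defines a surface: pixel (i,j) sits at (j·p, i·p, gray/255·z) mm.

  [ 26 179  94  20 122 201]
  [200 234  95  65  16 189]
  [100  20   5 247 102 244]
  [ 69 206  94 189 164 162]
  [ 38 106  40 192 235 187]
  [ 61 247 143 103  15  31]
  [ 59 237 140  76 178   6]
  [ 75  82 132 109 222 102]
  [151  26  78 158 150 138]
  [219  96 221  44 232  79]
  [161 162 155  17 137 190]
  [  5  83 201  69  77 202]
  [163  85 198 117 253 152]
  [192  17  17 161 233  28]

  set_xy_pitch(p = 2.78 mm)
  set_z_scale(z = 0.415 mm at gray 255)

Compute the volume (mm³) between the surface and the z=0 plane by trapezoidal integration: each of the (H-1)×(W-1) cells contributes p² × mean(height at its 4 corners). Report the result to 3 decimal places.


104.114

height_mm = gray/255 × 0.415; cell vol = 2.78² × mean(4 corners)
unit = 2.78² × 0.415 / (4×255) = 0.0031444 mm³ per gray-sum
row 0: Σ corner-gray over 5 cells = 2266  → 7.1252
row 1: Σ corner-gray over 5 cells = 2301  → 7.2353
row 2: Σ corner-gray over 5 cells = 2629  → 8.2666
row 3: Σ corner-gray over 5 cells = 2908  → 9.1439
row 4: Σ corner-gray over 5 cells = 2479  → 7.7950
row 5: Σ corner-gray over 5 cells = 2435  → 7.6566
row 6: Σ corner-gray over 5 cells = 2594  → 8.1566
row 7: Σ corner-gray over 5 cells = 2380  → 7.4837
row 8: Σ corner-gray over 5 cells = 2597  → 8.1660
row 9: Σ corner-gray over 5 cells = 2777  → 8.7320
row 10: Σ corner-gray over 5 cells = 2360  → 7.4208
row 11: Σ corner-gray over 5 cells = 2688  → 8.4521
row 12: Σ corner-gray over 5 cells = 2697  → 8.4804
Σ rows: total corner-gray = 33111  → 104.1142 mm³


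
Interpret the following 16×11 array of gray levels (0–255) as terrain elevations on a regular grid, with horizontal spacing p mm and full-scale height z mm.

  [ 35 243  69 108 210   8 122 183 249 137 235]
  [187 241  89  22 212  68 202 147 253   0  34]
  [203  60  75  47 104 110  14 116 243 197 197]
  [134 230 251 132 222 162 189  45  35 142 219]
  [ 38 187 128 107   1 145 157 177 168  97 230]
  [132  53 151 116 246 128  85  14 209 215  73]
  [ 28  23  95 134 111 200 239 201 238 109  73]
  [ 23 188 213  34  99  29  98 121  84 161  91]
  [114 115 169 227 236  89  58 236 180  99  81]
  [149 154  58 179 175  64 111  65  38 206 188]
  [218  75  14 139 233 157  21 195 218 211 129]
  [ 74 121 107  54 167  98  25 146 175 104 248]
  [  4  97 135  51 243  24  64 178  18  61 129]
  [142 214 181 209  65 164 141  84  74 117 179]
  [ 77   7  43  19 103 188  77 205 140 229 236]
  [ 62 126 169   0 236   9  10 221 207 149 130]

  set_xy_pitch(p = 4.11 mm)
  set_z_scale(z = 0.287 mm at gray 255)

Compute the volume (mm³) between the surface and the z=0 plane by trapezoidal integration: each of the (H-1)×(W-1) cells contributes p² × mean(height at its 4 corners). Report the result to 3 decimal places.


height_mm = gray/255 × 0.287; cell vol = 4.11² × mean(4 corners)
unit = 4.11² × 0.287 / (4×255) = 0.00475297 mm³ per gray-sum
row 0: Σ corner-gray over 10 cells = 5617  → 26.6975
row 1: Σ corner-gray over 10 cells = 5021  → 23.8647
row 2: Σ corner-gray over 10 cells = 5501  → 26.1461
row 3: Σ corner-gray over 10 cells = 5771  → 27.4294
row 4: Σ corner-gray over 10 cells = 5241  → 24.9103
row 5: Σ corner-gray over 10 cells = 5440  → 25.8562
row 6: Σ corner-gray over 10 cells = 4969  → 23.6175
row 7: Σ corner-gray over 10 cells = 5181  → 24.6252
row 8: Σ corner-gray over 10 cells = 5450  → 25.9037
row 9: Σ corner-gray over 10 cells = 5310  → 25.2383
row 10: Σ corner-gray over 10 cells = 5189  → 24.6632
row 11: Σ corner-gray over 10 cells = 4191  → 19.9197
row 12: Σ corner-gray over 10 cells = 4694  → 22.3105
row 13: Σ corner-gray over 10 cells = 5154  → 24.4968
row 14: Σ corner-gray over 10 cells = 4781  → 22.7240
Σ rows: total corner-gray = 77510  → 368.4030 mm³

368.403


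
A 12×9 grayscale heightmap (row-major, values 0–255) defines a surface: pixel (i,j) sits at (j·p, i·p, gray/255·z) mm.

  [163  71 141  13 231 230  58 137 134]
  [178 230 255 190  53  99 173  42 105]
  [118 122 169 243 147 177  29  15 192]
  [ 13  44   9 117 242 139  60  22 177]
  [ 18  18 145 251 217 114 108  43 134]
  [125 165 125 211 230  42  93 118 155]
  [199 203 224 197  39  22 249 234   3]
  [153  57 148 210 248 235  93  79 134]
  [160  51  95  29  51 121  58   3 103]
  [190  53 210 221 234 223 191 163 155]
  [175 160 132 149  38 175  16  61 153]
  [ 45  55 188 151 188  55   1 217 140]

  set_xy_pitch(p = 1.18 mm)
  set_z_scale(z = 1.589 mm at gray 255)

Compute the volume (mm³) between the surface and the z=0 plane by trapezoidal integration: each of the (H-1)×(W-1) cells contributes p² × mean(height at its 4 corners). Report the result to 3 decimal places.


99.238

height_mm = gray/255 × 1.589; cell vol = 1.18² × mean(4 corners)
unit = 1.18² × 1.589 / (4×255) = 0.00216914 mm³ per gray-sum
row 0: Σ corner-gray over 8 cells = 4426  → 9.6006
row 1: Σ corner-gray over 8 cells = 4481  → 9.7199
row 2: Σ corner-gray over 8 cells = 3570  → 7.7438
row 3: Σ corner-gray over 8 cells = 3400  → 7.3751
row 4: Σ corner-gray over 8 cells = 4192  → 9.0930
row 5: Σ corner-gray over 8 cells = 4786  → 10.3815
row 6: Σ corner-gray over 8 cells = 4965  → 10.7698
row 7: Σ corner-gray over 8 cells = 3506  → 7.6050
row 8: Σ corner-gray over 8 cells = 4014  → 8.7069
row 9: Σ corner-gray over 8 cells = 4725  → 10.2492
row 10: Σ corner-gray over 8 cells = 3685  → 7.9933
Σ rows: total corner-gray = 45750  → 99.2382 mm³


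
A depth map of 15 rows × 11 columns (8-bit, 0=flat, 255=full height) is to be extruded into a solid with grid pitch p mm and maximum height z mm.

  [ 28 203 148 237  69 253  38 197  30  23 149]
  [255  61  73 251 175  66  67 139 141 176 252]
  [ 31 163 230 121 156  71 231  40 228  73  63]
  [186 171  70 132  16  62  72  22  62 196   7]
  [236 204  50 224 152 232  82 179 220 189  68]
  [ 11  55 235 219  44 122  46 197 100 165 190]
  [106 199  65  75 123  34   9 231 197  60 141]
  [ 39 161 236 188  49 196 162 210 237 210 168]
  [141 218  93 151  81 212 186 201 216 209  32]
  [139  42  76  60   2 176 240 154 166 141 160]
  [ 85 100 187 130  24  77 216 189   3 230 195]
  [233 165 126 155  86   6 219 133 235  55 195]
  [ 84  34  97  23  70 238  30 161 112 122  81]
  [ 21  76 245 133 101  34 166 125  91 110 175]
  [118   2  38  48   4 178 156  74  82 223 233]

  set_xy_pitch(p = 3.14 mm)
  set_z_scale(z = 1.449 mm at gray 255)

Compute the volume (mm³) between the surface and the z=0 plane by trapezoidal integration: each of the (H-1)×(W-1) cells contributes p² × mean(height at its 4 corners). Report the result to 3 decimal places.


1026.980

height_mm = gray/255 × 1.449; cell vol = 3.14² × mean(4 corners)
unit = 3.14² × 1.449 / (4×255) = 0.0140064 mm³ per gray-sum
row 0: Σ corner-gray over 10 cells = 5378  → 75.3266
row 1: Σ corner-gray over 10 cells = 5525  → 77.3855
row 2: Σ corner-gray over 10 cells = 4519  → 63.2951
row 3: Σ corner-gray over 10 cells = 5167  → 72.3712
row 4: Σ corner-gray over 10 cells = 5935  → 83.1282
row 5: Σ corner-gray over 10 cells = 4800  → 67.2309
row 6: Σ corner-gray over 10 cells = 5738  → 80.3689
row 7: Σ corner-gray over 10 cells = 6812  → 95.4118
row 8: Σ corner-gray over 10 cells = 5720  → 80.1168
row 9: Σ corner-gray over 10 cells = 5005  → 70.1022
row 10: Σ corner-gray over 10 cells = 5380  → 75.3546
row 11: Σ corner-gray over 10 cells = 4727  → 66.2084
row 12: Σ corner-gray over 10 cells = 4297  → 60.1856
row 13: Σ corner-gray over 10 cells = 4319  → 60.4938
Σ rows: total corner-gray = 73322  → 1026.9796 mm³


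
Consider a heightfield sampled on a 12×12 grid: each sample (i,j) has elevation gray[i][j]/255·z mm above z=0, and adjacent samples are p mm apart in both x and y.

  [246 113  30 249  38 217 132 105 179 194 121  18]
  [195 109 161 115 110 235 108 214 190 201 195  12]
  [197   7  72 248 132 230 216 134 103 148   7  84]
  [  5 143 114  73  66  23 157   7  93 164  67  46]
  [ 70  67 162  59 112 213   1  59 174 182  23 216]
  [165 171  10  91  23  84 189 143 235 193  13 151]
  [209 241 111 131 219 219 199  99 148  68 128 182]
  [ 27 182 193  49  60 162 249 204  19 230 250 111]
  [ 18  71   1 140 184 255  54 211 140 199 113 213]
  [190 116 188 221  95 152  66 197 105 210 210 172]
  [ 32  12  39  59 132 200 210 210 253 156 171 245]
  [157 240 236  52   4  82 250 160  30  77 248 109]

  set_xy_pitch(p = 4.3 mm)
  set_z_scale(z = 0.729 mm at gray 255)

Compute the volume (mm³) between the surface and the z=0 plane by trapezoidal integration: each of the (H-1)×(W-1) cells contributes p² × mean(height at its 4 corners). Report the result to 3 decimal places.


864.678

height_mm = gray/255 × 0.729; cell vol = 4.3² × mean(4 corners)
unit = 4.3² × 0.729 / (4×255) = 0.0132149 mm³ per gray-sum
row 0: Σ corner-gray over 11 cells = 6503  → 85.9366
row 1: Σ corner-gray over 11 cells = 6358  → 84.0204
row 2: Σ corner-gray over 11 cells = 4740  → 62.6387
row 3: Σ corner-gray over 11 cells = 4255  → 56.2294
row 4: Σ corner-gray over 11 cells = 5010  → 66.2067
row 5: Σ corner-gray over 11 cells = 6137  → 81.0999
row 6: Σ corner-gray over 11 cells = 6851  → 90.5354
row 7: Σ corner-gray over 11 cells = 6301  → 83.2672
row 8: Σ corner-gray over 11 cells = 6449  → 85.2230
row 9: Σ corner-gray over 11 cells = 6643  → 87.7867
row 10: Σ corner-gray over 11 cells = 6185  → 81.7342
Σ rows: total corner-gray = 65432  → 864.6781 mm³


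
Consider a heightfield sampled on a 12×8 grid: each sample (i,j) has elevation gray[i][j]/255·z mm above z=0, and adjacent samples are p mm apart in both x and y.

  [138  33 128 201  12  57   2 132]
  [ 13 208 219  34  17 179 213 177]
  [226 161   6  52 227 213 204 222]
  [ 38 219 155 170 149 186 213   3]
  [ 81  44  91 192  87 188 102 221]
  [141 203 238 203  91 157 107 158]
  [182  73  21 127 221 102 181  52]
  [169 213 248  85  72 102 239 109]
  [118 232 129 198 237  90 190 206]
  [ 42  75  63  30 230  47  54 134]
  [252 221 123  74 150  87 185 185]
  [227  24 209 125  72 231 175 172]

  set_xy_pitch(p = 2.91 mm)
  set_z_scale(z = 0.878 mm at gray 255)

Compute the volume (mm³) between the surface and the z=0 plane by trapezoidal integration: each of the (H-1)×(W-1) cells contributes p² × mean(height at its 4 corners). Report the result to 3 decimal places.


314.697

height_mm = gray/255 × 0.878; cell vol = 2.91² × mean(4 corners)
unit = 2.91² × 0.878 / (4×255) = 0.00728921 mm³ per gray-sum
row 0: Σ corner-gray over 7 cells = 3066  → 22.3487
row 1: Σ corner-gray over 7 cells = 4104  → 29.9149
row 2: Σ corner-gray over 7 cells = 4399  → 32.0652
row 3: Σ corner-gray over 7 cells = 3935  → 28.6830
row 4: Σ corner-gray over 7 cells = 4007  → 29.2079
row 5: Σ corner-gray over 7 cells = 3981  → 29.0183
row 6: Σ corner-gray over 7 cells = 3880  → 28.2821
row 7: Σ corner-gray over 7 cells = 4672  → 34.0552
row 8: Σ corner-gray over 7 cells = 3650  → 26.6056
row 9: Σ corner-gray over 7 cells = 3291  → 23.9888
row 10: Σ corner-gray over 7 cells = 4188  → 30.5272
Σ rows: total corner-gray = 43173  → 314.6970 mm³


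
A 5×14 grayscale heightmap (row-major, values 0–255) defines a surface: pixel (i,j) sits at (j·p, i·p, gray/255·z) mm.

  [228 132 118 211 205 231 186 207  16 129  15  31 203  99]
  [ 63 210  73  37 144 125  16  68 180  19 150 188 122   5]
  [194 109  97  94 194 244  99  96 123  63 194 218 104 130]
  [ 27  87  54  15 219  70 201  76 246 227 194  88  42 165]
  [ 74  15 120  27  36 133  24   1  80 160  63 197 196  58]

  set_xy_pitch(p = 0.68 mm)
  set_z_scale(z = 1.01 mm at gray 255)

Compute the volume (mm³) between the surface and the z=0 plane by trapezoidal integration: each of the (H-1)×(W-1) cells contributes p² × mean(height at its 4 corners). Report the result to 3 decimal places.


height_mm = gray/255 × 1.01; cell vol = 0.68² × mean(4 corners)
unit = 0.68² × 1.01 / (4×255) = 0.000457867 mm³ per gray-sum
row 0: Σ corner-gray over 13 cells = 6427  → 2.9427
row 1: Σ corner-gray over 13 cells = 6326  → 2.8965
row 2: Σ corner-gray over 13 cells = 6824  → 3.1245
row 3: Σ corner-gray over 13 cells = 5466  → 2.5027
Σ rows: total corner-gray = 25043  → 11.4664 mm³

11.466


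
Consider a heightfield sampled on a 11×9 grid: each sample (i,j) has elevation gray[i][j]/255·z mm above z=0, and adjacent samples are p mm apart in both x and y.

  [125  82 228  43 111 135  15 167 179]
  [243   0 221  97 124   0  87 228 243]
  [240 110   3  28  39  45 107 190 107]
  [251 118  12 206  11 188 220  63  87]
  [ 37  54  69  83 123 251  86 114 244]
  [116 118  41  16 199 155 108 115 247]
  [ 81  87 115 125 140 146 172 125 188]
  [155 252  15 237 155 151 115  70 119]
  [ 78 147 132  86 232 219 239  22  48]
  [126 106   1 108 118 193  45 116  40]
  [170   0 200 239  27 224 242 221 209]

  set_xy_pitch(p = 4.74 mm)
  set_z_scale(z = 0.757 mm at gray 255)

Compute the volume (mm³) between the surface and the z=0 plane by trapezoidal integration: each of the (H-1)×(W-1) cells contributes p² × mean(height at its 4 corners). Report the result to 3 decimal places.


651.022

height_mm = gray/255 × 0.757; cell vol = 4.74² × mean(4 corners)
unit = 4.74² × 0.757 / (4×255) = 0.0166745 mm³ per gray-sum
row 0: Σ corner-gray over 8 cells = 3866  → 64.4636
row 1: Σ corner-gray over 8 cells = 3391  → 56.5432
row 2: Σ corner-gray over 8 cells = 3365  → 56.1096
row 3: Σ corner-gray over 8 cells = 3815  → 63.6132
row 4: Σ corner-gray over 8 cells = 3708  → 61.8290
row 5: Σ corner-gray over 8 cells = 3956  → 65.9643
row 6: Σ corner-gray over 8 cells = 4353  → 72.5840
row 7: Σ corner-gray over 8 cells = 4544  → 75.7689
row 8: Σ corner-gray over 8 cells = 3820  → 63.6965
row 9: Σ corner-gray over 8 cells = 4225  → 70.4497
Σ rows: total corner-gray = 39043  → 651.0219 mm³


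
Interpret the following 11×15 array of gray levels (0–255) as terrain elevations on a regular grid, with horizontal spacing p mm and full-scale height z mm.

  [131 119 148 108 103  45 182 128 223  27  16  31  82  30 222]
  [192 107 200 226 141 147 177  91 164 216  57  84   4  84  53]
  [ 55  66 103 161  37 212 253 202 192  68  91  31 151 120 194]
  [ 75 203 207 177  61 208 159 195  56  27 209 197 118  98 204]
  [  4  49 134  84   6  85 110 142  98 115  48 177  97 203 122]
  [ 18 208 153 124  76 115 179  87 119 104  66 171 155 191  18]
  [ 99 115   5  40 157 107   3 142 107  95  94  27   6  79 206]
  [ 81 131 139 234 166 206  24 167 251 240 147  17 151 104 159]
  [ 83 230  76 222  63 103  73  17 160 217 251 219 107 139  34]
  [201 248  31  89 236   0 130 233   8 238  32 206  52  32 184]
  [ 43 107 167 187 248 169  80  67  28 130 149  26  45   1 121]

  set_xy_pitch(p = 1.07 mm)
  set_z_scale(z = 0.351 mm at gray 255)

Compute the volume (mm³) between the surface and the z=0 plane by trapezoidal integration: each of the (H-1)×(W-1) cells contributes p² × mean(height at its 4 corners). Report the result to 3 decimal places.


27.114

height_mm = gray/255 × 0.351; cell vol = 1.07² × mean(4 corners)
unit = 1.07² × 0.351 / (4×255) = 0.00039398 mm³ per gray-sum
row 0: Σ corner-gray over 14 cells = 6478  → 2.5522
row 1: Σ corner-gray over 14 cells = 7264  → 2.8619
row 2: Σ corner-gray over 14 cells = 7732  → 3.0463
row 3: Σ corner-gray over 14 cells = 6931  → 2.7307
row 4: Σ corner-gray over 14 cells = 6354  → 2.5034
row 5: Σ corner-gray over 14 cells = 5791  → 2.2815
row 6: Σ corner-gray over 14 cells = 6453  → 2.5424
row 7: Σ corner-gray over 14 cells = 8065  → 3.1775
row 8: Σ corner-gray over 14 cells = 7326  → 2.8863
row 9: Σ corner-gray over 14 cells = 6427  → 2.5321
Σ rows: total corner-gray = 68821  → 27.1141 mm³


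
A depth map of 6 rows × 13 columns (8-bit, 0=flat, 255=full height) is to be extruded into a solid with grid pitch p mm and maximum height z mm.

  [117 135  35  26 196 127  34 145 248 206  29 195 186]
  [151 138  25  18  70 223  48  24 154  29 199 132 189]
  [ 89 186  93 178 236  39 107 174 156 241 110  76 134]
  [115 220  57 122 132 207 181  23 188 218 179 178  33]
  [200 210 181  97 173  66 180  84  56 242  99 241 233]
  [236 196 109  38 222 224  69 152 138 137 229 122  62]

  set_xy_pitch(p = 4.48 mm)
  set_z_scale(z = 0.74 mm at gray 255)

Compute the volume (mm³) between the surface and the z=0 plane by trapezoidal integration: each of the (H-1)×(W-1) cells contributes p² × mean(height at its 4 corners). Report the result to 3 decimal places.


478.660

height_mm = gray/255 × 0.74; cell vol = 4.48² × mean(4 corners)
unit = 4.48² × 0.74 / (4×255) = 0.0145609 mm³ per gray-sum
row 0: Σ corner-gray over 12 cells = 5515  → 80.3032
row 1: Σ corner-gray over 12 cells = 5875  → 85.5452
row 2: Σ corner-gray over 12 cells = 6973  → 101.5330
row 3: Σ corner-gray over 12 cells = 7249  → 105.5518
row 4: Σ corner-gray over 12 cells = 7261  → 105.7265
Σ rows: total corner-gray = 32873  → 478.6598 mm³


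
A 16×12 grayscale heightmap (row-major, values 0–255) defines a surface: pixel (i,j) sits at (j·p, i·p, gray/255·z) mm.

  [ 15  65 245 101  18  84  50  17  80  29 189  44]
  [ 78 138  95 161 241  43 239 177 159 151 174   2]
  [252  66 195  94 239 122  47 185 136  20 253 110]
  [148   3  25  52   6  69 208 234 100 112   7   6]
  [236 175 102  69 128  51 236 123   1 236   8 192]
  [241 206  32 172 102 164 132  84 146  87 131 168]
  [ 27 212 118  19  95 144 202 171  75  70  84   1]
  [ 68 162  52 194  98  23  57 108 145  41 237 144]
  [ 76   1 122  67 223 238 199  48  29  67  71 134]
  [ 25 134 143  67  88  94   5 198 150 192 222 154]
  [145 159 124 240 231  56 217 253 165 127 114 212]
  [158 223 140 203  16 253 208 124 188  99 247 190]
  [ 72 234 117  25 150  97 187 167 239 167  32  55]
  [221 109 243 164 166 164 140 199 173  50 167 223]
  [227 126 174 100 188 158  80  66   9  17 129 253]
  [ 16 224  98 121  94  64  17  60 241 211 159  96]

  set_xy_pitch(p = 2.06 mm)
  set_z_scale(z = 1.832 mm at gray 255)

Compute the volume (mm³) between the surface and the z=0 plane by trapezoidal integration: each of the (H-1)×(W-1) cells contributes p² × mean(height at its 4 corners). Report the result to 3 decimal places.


648.169

height_mm = gray/255 × 1.832; cell vol = 2.06² × mean(4 corners)
unit = 2.06² × 1.832 / (4×255) = 0.00762184 mm³ per gray-sum
row 0: Σ corner-gray over 11 cells = 5051  → 38.4979
row 1: Σ corner-gray over 11 cells = 6312  → 48.1090
row 2: Σ corner-gray over 11 cells = 4862  → 37.0574
row 3: Σ corner-gray over 11 cells = 4472  → 34.0849
row 4: Σ corner-gray over 11 cells = 5607  → 42.7356
row 5: Σ corner-gray over 11 cells = 5329  → 40.6168
row 6: Σ corner-gray over 11 cells = 4854  → 36.9964
row 7: Σ corner-gray over 11 cells = 4786  → 36.4781
row 8: Σ corner-gray over 11 cells = 5105  → 38.9095
row 9: Σ corner-gray over 11 cells = 6494  → 49.4962
row 10: Σ corner-gray over 11 cells = 7479  → 57.0037
row 11: Σ corner-gray over 11 cells = 6707  → 51.1197
row 12: Σ corner-gray over 11 cells = 6551  → 49.9307
row 13: Σ corner-gray over 11 cells = 6168  → 47.0115
row 14: Σ corner-gray over 11 cells = 5264  → 40.1214
Σ rows: total corner-gray = 85041  → 648.1688 mm³


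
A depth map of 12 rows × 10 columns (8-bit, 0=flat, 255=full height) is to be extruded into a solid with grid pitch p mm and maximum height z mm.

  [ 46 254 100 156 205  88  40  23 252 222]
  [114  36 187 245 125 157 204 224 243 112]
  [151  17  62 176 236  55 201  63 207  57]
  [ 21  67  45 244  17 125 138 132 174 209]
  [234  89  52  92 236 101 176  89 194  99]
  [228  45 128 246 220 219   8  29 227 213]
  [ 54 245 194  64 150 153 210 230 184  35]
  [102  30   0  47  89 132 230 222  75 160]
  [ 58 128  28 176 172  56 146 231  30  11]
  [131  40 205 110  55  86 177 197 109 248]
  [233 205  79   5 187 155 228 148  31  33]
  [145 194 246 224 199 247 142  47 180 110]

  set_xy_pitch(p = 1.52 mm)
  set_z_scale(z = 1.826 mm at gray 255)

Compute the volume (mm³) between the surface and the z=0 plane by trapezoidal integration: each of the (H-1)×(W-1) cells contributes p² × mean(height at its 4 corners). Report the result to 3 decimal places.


222.533

height_mm = gray/255 × 1.826; cell vol = 1.52² × mean(4 corners)
unit = 1.52² × 1.826 / (4×255) = 0.00413607 mm³ per gray-sum
row 0: Σ corner-gray over 9 cells = 5572  → 23.0462
row 1: Σ corner-gray over 9 cells = 5310  → 21.9625
row 2: Σ corner-gray over 9 cells = 4356  → 18.0167
row 3: Σ corner-gray over 9 cells = 4505  → 18.6330
row 4: Σ corner-gray over 9 cells = 5076  → 20.9947
row 5: Σ corner-gray over 9 cells = 5634  → 23.3026
row 6: Σ corner-gray over 9 cells = 4861  → 20.1054
row 7: Σ corner-gray over 9 cells = 3915  → 16.1927
row 8: Σ corner-gray over 9 cells = 4340  → 17.9505
row 9: Σ corner-gray over 9 cells = 4679  → 19.3527
row 10: Σ corner-gray over 9 cells = 5555  → 22.9759
Σ rows: total corner-gray = 53803  → 222.5329 mm³


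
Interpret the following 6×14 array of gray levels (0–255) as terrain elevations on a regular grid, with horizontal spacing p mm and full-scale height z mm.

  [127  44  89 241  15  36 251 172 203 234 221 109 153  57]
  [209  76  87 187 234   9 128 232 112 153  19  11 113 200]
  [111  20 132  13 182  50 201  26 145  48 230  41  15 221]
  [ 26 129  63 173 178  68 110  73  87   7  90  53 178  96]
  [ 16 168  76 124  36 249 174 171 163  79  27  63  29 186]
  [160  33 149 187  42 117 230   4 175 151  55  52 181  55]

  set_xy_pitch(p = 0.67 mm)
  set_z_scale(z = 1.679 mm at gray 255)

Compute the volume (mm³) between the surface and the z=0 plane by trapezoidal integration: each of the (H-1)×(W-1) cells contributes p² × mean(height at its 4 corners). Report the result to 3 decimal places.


height_mm = gray/255 × 1.679; cell vol = 0.67² × mean(4 corners)
unit = 0.67² × 1.679 / (4×255) = 0.000738925 mm³ per gray-sum
row 0: Σ corner-gray over 13 cells = 6851  → 5.0624
row 1: Σ corner-gray over 13 cells = 5669  → 4.1890
row 2: Σ corner-gray over 13 cells = 5078  → 3.7523
row 3: Σ corner-gray over 13 cells = 5460  → 4.0345
row 4: Σ corner-gray over 13 cells = 5887  → 4.3500
Σ rows: total corner-gray = 28945  → 21.3882 mm³

21.388


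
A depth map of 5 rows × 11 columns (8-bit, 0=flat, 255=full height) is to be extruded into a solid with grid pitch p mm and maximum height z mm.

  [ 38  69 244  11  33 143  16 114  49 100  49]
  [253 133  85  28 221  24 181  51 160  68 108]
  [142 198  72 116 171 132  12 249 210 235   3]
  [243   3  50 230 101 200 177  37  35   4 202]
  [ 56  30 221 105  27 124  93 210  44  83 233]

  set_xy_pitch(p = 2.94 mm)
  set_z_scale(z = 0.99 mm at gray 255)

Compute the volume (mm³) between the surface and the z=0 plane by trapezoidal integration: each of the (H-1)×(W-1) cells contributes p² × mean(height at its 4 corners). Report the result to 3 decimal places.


height_mm = gray/255 × 0.99; cell vol = 2.94² × mean(4 corners)
unit = 2.94² × 0.99 / (4×255) = 0.00838938 mm³ per gray-sum
row 0: Σ corner-gray over 10 cells = 3908  → 32.7857
row 1: Σ corner-gray over 10 cells = 5198  → 43.6080
row 2: Σ corner-gray over 10 cells = 5054  → 42.3999
row 3: Σ corner-gray over 10 cells = 4282  → 35.9233
Σ rows: total corner-gray = 18442  → 154.7169 mm³

154.717


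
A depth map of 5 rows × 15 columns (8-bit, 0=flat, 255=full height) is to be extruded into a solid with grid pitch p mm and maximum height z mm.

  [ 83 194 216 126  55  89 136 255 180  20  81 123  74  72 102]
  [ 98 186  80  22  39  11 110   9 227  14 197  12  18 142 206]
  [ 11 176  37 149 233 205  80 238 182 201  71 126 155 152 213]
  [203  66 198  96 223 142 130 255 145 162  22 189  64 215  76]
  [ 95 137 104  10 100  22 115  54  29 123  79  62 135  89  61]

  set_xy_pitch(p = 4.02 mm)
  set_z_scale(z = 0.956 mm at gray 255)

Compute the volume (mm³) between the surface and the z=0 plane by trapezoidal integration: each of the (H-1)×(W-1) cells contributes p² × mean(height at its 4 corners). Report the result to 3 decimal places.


height_mm = gray/255 × 0.956; cell vol = 4.02² × mean(4 corners)
unit = 4.02² × 0.956 / (4×255) = 0.0151464 mm³ per gray-sum
row 0: Σ corner-gray over 14 cells = 5865  → 88.8337
row 1: Σ corner-gray over 14 cells = 6672  → 101.0569
row 2: Σ corner-gray over 14 cells = 8327  → 126.1242
row 3: Σ corner-gray over 14 cells = 6367  → 96.4372
Σ rows: total corner-gray = 27231  → 412.4520 mm³

412.452
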